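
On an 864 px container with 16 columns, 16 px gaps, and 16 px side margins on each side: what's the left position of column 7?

Content = 864 − 2·16 = 832 px.
16 columns + 15 gaps: 16c + 15·16 = 832.
16c = 832 − 240 = 592, so c = 37 px.
Column 7 starts at margin + 6·(column + gutter) = 16 + 6·53 = 334 px.

334 px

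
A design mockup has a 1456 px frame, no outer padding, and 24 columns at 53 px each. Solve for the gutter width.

8 px

24·53 + 23g = 1456 → 23g = 184 → g = 8 px.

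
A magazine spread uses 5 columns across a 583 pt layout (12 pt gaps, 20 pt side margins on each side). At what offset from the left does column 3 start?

242 pt

Subtract both margins: 583 − 2·20 = 543 pt.
543 − 4·12 = 495; ÷5 gives c = 99 pt.
Each column+gutter stride is 111 pt; 2 of them past the 20 pt margin is 20 + 222 = 242 pt.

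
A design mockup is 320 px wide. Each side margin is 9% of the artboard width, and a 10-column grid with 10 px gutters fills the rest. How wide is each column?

Each margin = 9% of 320 = 28.8 px; content = 320 − 2·28.8 = 262.4 px.
Subtracting 9 gutters of 10 leaves 172.4 for 10 columns, so c = 17.24 px.

17.24 px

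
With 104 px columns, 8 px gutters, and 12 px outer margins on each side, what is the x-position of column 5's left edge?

460 px

Each column+gutter stride is 112 px; 4 of them past the 12 px margin is 12 + 448 = 460 px.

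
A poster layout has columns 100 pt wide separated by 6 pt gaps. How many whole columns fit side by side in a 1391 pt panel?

13 columns

13 columns: 13·100 + 12·6 = 1372 pt ≤ 1391.
14 columns: 1478 pt > 1391. So 13.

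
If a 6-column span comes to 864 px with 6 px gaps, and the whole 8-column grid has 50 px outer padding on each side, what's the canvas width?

Subtracting 5 gaps of 6 leaves 834 for 6 columns, so c = 139 px.
Canvas = 2·50 + 8·139 + 7·6 = 100 + 1112 + 42 = 1254 px.

1254 px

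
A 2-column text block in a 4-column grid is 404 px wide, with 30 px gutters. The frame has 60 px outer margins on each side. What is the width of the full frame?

2c + 1·30 = 404 → 2c = 374 → c = 187 px.
Adding margins, columns and gutters: 120 + 748 + 90 = 958 px.

958 px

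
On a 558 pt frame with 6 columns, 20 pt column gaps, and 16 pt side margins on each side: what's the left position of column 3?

198 pt

Content = 558 − 2·16 = 526 pt.
6 columns + 5 column gaps: 6c + 5·20 = 526.
6c = 526 − 100 = 426, so c = 71 pt.
Each column+gutter stride is 91 pt; 2 of them past the 16 pt margin is 16 + 182 = 198 pt.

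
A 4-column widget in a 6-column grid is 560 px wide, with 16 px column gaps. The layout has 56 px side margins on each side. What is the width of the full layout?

960 px

4 columns + 3 column gaps: 4c + 3·16 = 560.
4c = 560 − 48 = 512, so c = 128 px.
Total width: 2·56 + 6·128 + 5·16 = 960 px.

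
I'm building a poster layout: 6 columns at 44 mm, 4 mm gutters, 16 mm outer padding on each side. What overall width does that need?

316 mm

Canvas = 2·16 + 6·44 + 5·4 = 32 + 264 + 20 = 316 mm.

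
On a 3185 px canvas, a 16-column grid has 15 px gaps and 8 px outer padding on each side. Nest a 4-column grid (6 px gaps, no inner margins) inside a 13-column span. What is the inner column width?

Inside the margins: 3185 − 16 = 3169 px.
16c + 15·15 = 3169 → 16c = 2944 → c = 184 px.
13 columns plus 12 gaps: 2392 + 180 = 2572 px.
2572 − 3·6 = 2554; ÷4 gives d = 638.5 px.

638.5 px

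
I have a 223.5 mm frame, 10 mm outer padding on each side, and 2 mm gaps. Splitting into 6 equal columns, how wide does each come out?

32.25 mm

Inside the margins: 223.5 − 20 = 203.5 mm.
203.5 − 5·2 = 193.5; ÷6 gives c = 32.25 mm.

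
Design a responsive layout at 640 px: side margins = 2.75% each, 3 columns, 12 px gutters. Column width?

193.6 px

Margins: 2.75% × 640 = 17.6 px each, so content = 640 − 35.2 = 604.8 px.
3c + 2·12 = 604.8 → 3c = 580.8 → c = 193.6 px.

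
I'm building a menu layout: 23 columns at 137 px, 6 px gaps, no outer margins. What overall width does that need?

3283 px

Summing: 3151 + 132 = 3283 px.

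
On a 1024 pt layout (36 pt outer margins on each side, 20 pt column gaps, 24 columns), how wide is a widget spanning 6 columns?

223 pt

Content width = 1024 − 2·36 = 952 pt.
24c + 23·20 = 952 → 24c = 492 → c = 20.5 pt.
6-column span = 6·20.5 + 5·20 = 223 pt.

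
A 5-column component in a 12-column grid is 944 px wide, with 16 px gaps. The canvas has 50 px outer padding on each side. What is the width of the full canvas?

5c + 4·16 = 944 → 5c = 880 → c = 176 px.
Adding margins, columns and gutters: 100 + 2112 + 176 = 2388 px.

2388 px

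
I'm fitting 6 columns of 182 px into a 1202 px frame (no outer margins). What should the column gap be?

6 columns take 6·182 = 1092 px; remaining 110 splits into 5 column gaps.
g = 110 / 5 = 22 px.

22 px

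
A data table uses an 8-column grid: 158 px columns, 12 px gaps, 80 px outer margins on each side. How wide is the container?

1508 px

Container = 2·80 + 8·158 + 7·12 = 160 + 1264 + 84 = 1508 px.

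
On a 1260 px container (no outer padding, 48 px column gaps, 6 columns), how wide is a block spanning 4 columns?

824 px

6c + 5·48 = 1260 → 6c = 1020 → c = 170 px.
Span of 4: 4·170 + 3·48 = 680 + 144 = 824 px.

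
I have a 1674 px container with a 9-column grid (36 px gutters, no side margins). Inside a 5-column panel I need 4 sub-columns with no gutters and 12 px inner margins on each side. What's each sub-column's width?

Subtracting 8 gutters of 36 leaves 1386 for 9 columns, so c = 154 px.
5 columns plus 4 gutters: 770 + 144 = 914 px.
Inner content = 914 − 2·12 = 890 px.
With no gutters, each column is 890/4 = 222.5 px.

222.5 px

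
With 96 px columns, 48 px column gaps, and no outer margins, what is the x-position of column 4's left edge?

432 px

No margin, so column 4 starts at 3·(column + gutter) = 3·144 = 432 px.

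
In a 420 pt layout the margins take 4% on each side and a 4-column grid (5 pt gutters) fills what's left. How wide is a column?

Each margin = 4% of 420 = 16.8 pt; content = 420 − 2·16.8 = 386.4 pt.
4c + 3·5 = 386.4 → 4c = 371.4 → c = 92.85 pt.

92.85 pt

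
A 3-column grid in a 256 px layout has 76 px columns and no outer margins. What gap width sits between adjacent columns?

Columns use 228 px, leaving 28 px across 2 gaps = 14 px each.

14 px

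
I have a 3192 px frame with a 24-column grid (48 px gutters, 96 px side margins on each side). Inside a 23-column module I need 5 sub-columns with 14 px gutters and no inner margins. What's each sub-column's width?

Subtract both margins: 3192 − 2·96 = 3000 px.
3000 − 23·48 = 1896; ÷24 gives c = 79 px.
23 columns plus 22 gutters: 1817 + 1056 = 2873 px.
2873 − 4·14 = 2817; ÷5 gives d = 563.4 px.

563.4 px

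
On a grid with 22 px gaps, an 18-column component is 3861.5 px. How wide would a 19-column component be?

18c + 17·22 = 3861.5 → 18c = 3487.5 → c = 193.75 px.
Span of 19: 19·193.75 + 18·22 = 3681.25 + 396 = 4077.25 px.

4077.25 px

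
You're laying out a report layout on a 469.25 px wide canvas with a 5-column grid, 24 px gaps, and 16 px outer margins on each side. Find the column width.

Subtract both margins: 469.25 − 2·16 = 437.25 px.
Subtracting 4 gaps of 24 leaves 341.25 for 5 columns, so c = 68.25 px.

68.25 px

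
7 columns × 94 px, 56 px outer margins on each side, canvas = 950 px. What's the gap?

30 px

Inside the margins: 950 − 112 = 838 px.
Columns use 658 px, leaving 180 px across 6 gaps = 30 px each.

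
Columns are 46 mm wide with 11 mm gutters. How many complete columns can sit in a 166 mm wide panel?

3 columns

Each extra column adds 46 + 11 = 57 mm.
(166 + 11) / 57 = 3.11, so 3 columns fit.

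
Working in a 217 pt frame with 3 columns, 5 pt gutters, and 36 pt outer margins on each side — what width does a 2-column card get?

Take off 72 pt of margins, leaving 145 pt.
145 − 2·5 = 135; ÷3 gives c = 45 pt.
2 columns plus 1 gutter: 90 + 5 = 95 pt.

95 pt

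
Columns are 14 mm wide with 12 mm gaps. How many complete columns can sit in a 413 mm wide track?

16 columns

k columns need k·14 + (k−1)·12 = k·26 − 12.
k·26 − 12 ≤ 413 → k ≤ 425 / 26 ≈ 16.35, so k = 16.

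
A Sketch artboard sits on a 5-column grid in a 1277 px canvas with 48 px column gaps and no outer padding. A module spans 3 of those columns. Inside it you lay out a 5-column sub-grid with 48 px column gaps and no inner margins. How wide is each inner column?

111 px

1277 − 4·48 = 1085; ÷5 gives c = 217 px.
3-column span = 3·217 + 2·48 = 747 px.
747 − 4·48 = 555; ÷5 gives d = 111 px.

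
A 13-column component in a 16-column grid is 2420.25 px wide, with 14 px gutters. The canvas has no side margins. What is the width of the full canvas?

13c + 12·14 = 2420.25 → 13c = 2252.25 → c = 173.25 px.
Summing: 2772 + 210 = 2982 px.

2982 px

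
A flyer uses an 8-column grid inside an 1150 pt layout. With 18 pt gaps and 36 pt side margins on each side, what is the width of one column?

119 pt

Content width = 1150 − 2·36 = 1078 pt.
8 columns + 7 gaps: 8c + 7·18 = 1078.
8c = 1078 − 126 = 952, so c = 119 pt.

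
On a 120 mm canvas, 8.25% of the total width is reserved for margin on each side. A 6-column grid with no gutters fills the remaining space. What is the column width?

16.7 mm

Each margin = 8.25% of 120 = 9.9 mm; content = 120 − 2·9.9 = 100.2 mm.
100.2 / 6 = 16.7 mm per column.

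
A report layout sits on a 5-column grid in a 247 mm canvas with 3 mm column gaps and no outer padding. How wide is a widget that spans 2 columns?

5c + 4·3 = 247 → 5c = 235 → c = 47 mm.
Span of 2: 2·47 + 1·3 = 94 + 3 = 97 mm.

97 mm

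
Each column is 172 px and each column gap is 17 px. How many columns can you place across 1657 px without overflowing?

8 columns

8 columns: 8·172 + 7·17 = 1495 px ≤ 1657.
9 columns: 1684 px > 1657. So 8.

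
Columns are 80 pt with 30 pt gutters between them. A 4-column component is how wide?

Span of 4: 4·80 + 3·30 = 320 + 90 = 410 pt.

410 pt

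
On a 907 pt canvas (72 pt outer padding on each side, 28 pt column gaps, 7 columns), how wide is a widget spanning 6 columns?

650 pt

Inside the margins: 907 − 144 = 763 pt.
763 − 6·28 = 595; ÷7 gives c = 85 pt.
6 columns plus 5 column gaps: 510 + 140 = 650 pt.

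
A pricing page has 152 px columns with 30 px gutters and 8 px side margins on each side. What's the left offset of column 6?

Column 6 starts at margin + 5·(column + gutter) = 8 + 5·182 = 918 px.

918 px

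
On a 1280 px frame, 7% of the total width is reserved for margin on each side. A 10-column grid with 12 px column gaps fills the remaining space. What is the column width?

Margins: 7% × 1280 = 89.6 px each, so content = 1280 − 179.2 = 1100.8 px.
Subtracting 9 column gaps of 12 leaves 992.8 for 10 columns, so c = 99.28 px.

99.28 px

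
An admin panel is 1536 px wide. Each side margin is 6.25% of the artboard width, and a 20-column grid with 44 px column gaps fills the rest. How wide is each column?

1536 × (1 − 2·6.25%) = 1536 × 87.5% = 1344 px for the columns.
20c + 19·44 = 1344 → 20c = 508 → c = 25.4 px.

25.4 px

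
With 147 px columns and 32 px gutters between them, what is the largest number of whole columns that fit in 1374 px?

7 columns

Each extra column adds 147 + 32 = 179 px.
(1374 + 32) / 179 = 7.85, so 7 columns fit.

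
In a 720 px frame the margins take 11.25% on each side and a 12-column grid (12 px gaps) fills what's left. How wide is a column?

35.5 px

Each margin = 11.25% of 720 = 81 px; content = 720 − 2·81 = 558 px.
12 columns + 11 gaps: 12c + 11·12 = 558.
12c = 558 − 132 = 426, so c = 35.5 px.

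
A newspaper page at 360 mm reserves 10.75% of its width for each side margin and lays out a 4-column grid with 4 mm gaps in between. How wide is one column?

360 × (1 − 2·10.75%) = 360 × 78.5% = 282.6 mm for the columns.
4c + 3·4 = 282.6 → 4c = 270.6 → c = 67.65 mm.

67.65 mm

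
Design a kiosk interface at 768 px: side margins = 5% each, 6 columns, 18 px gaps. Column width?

Margins: 5% × 768 = 38.4 px each, so content = 768 − 76.8 = 691.2 px.
6c + 5·18 = 691.2 → 6c = 601.2 → c = 100.2 px.

100.2 px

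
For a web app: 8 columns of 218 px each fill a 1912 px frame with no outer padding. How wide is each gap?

24 px

Columns use 1744 px, leaving 168 px across 7 gaps = 24 px each.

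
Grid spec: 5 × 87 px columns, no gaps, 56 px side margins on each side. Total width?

547 px

Total width: 2·56 + 5·87 = 547 px.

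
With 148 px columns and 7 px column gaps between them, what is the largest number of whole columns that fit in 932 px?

6 columns: 6·148 + 5·7 = 923 px ≤ 932.
7 columns: 1078 px > 932. So 6.

6 columns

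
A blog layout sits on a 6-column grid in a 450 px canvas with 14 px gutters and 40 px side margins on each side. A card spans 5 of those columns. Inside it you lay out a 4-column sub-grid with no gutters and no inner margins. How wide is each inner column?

76.5 px

Take off 80 px of margins, leaving 370 px.
370 − 5·14 = 300; ÷6 gives c = 50 px.
5-column span = 5·50 + 4·14 = 306 px.
4d = 306 → d = 76.5 px.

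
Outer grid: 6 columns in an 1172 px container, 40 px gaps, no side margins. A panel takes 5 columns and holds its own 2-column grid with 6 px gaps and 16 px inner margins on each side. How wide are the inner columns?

466 px

6 columns + 5 gaps: 6c + 5·40 = 1172.
6c = 1172 − 200 = 972, so c = 162 px.
5 columns plus 4 gaps: 810 + 160 = 970 px.
Inner content = 970 − 2·16 = 938 px.
2 columns + 1 gap: 2d + 1·6 = 938.
2d = 938 − 6 = 932, so d = 466 px.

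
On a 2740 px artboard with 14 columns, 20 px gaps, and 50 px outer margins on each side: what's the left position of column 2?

Inside the margins: 2740 − 100 = 2640 px.
2640 − 13·20 = 2380; ÷14 gives c = 170 px.
Before column 2: the margin + 1 column + 1 gap.
Offset = 50 + 1·(170 + 20) = 50 + 190 = 240 px.

240 px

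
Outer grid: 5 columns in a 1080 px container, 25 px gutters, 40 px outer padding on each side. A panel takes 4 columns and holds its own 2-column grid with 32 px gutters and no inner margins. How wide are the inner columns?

Inside the margins: 1080 − 80 = 1000 px.
Subtracting 4 gutters of 25 leaves 900 for 5 columns, so c = 180 px.
4 columns plus 3 gutters: 720 + 75 = 795 px.
2d + 1·32 = 795 → 2d = 763 → d = 381.5 px.

381.5 px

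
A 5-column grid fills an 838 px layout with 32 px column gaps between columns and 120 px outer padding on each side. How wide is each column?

Inside the margins: 838 − 240 = 598 px.
5 columns + 4 column gaps: 5c + 4·32 = 598.
5c = 598 − 128 = 470, so c = 94 px.

94 px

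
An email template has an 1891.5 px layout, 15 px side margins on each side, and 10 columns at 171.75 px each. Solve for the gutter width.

Take off 30 px of margins, leaving 1861.5 px.
Columns use 1717.5 px, leaving 144 px across 9 gutters = 16 px each.

16 px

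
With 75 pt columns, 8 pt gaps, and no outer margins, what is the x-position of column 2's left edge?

Each column+gutter stride is 83 pt; with no margin, 1 of them is 83 pt.

83 pt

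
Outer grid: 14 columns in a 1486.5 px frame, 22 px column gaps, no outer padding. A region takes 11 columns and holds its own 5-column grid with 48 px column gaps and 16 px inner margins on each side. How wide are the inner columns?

1486.5 − 13·22 = 1200.5; ÷14 gives c = 85.75 px.
11 columns plus 10 column gaps: 943.25 + 220 = 1163.25 px.
Inner content = 1163.25 − 2·16 = 1131.25 px.
5 columns + 4 column gaps: 5d + 4·48 = 1131.25.
5d = 1131.25 − 192 = 939.25, so d = 187.85 px.

187.85 px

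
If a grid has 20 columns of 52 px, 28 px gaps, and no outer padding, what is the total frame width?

1572 px

Total width: 20·52 + 19·28 = 1572 px.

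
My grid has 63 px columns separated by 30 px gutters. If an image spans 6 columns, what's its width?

528 px

6 columns plus 5 gutters: 378 + 150 = 528 px.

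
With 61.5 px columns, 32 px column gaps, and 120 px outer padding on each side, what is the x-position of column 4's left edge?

400.5 px

Column 4 starts at margin + 3·(column + gutter) = 120 + 3·93.5 = 400.5 px.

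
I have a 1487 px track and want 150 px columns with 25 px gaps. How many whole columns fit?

Each extra column adds 150 + 25 = 175 px.
(1487 + 25) / 175 = 8.64, so 8 columns fit.

8 columns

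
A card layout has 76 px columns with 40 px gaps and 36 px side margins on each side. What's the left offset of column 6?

616 px

Before column 6: the margin + 5 columns + 5 gaps.
Offset = 36 + 5·(76 + 40) = 36 + 580 = 616 px.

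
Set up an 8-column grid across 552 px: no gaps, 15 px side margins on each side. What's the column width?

65.25 px

Subtract both margins: 552 − 2·15 = 522 px.
8c = 522 → c = 65.25 px.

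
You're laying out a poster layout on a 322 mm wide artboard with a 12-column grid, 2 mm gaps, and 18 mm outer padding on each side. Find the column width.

22 mm

Take off 36 mm of margins, leaving 286 mm.
286 − 11·2 = 264; ÷12 gives c = 22 mm.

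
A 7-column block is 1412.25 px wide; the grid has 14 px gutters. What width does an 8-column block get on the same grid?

7 columns + 6 gutters: 7c + 6·14 = 1412.25.
7c = 1412.25 − 84 = 1328.25, so c = 189.75 px.
Span of 8: 8·189.75 + 7·14 = 1518 + 98 = 1616 px.

1616 px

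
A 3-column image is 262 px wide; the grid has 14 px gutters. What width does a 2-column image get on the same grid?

170 px

3 columns + 2 gutters: 3c + 2·14 = 262.
3c = 262 − 28 = 234, so c = 78 px.
Span of 2: 2·78 + 1·14 = 156 + 14 = 170 px.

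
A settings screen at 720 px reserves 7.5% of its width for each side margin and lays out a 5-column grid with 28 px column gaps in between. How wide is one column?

100 px

Each margin = 7.5% of 720 = 54 px; content = 720 − 2·54 = 612 px.
612 − 4·28 = 500; ÷5 gives c = 100 px.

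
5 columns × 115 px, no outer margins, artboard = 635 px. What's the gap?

5·115 + 4g = 635 → 4g = 60 → g = 15 px.

15 px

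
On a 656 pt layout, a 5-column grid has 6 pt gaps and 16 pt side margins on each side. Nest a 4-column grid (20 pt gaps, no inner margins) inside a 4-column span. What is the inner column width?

109.5 pt

Inside the margins: 656 − 32 = 624 pt.
Subtracting 4 gaps of 6 leaves 600 for 5 columns, so c = 120 pt.
4-column span = 4·120 + 3·6 = 498 pt.
Subtracting 3 gaps of 20 leaves 438 for 4 columns, so d = 109.5 pt.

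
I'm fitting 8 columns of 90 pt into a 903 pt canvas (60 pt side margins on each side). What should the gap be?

Content width = 903 − 2·60 = 783 pt.
Columns use 720 pt, leaving 63 pt across 7 gaps = 9 pt each.

9 pt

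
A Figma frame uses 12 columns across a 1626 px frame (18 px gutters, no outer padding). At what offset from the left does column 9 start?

1096 px

Subtracting 11 gutters of 18 leaves 1428 for 12 columns, so c = 119 px.
Each column+gutter stride is 137 px; with no margin, 8 of them is 1096 px.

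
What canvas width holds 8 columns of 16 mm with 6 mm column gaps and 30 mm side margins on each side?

Adding margins, columns and gutters: 60 + 128 + 42 = 230 mm.

230 mm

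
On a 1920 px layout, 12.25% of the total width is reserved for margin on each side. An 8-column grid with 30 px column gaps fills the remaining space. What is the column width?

Margins: 12.25% × 1920 = 235.2 px each, so content = 1920 − 470.4 = 1449.6 px.
Subtracting 7 column gaps of 30 leaves 1239.6 for 8 columns, so c = 154.95 px.

154.95 px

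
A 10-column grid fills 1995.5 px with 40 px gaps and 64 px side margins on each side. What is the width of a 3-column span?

532.25 px

Content width = 1995.5 − 2·64 = 1867.5 px.
10 columns + 9 gaps: 10c + 9·40 = 1867.5.
10c = 1867.5 − 360 = 1507.5, so c = 150.75 px.
3-column span = 3·150.75 + 2·40 = 532.25 px.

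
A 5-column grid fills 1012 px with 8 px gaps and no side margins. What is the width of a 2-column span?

400 px

Subtracting 4 gaps of 8 leaves 980 for 5 columns, so c = 196 px.
2-column span = 2·196 + 1·8 = 400 px.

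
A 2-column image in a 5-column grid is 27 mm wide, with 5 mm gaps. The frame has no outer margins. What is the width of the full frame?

27 − 1·5 = 22; ÷2 gives c = 11 mm.
Summing: 55 + 20 = 75 mm.

75 mm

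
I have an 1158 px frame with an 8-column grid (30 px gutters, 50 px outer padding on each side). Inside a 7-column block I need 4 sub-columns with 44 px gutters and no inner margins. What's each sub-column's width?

197.5 px

Outer content = 1158 − 2·50 = 1058 px.
Subtracting 7 gutters of 30 leaves 848 for 8 columns, so c = 106 px.
7 columns plus 6 gutters: 742 + 180 = 922 px.
4d + 3·44 = 922 → 4d = 790 → d = 197.5 px.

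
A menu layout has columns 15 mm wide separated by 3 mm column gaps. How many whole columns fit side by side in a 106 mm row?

6 columns

Each extra column adds 15 + 3 = 18 mm.
(106 + 3) / 18 = 6.06, so 6 columns fit.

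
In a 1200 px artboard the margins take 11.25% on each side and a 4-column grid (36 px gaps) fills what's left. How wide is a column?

205.5 px

Each margin = 11.25% of 1200 = 135 px; content = 1200 − 2·135 = 930 px.
4 columns + 3 gaps: 4c + 3·36 = 930.
4c = 930 − 108 = 822, so c = 205.5 px.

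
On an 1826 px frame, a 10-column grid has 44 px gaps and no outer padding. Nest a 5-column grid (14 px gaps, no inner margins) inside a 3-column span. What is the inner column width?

92.2 px

10 columns + 9 gaps: 10c + 9·44 = 1826.
10c = 1826 − 396 = 1430, so c = 143 px.
3-column span = 3·143 + 2·44 = 517 px.
Subtracting 4 gaps of 14 leaves 461 for 5 columns, so d = 92.2 px.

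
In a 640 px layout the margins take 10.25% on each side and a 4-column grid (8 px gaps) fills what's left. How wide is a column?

121.2 px

Each margin = 10.25% of 640 = 65.6 px; content = 640 − 2·65.6 = 508.8 px.
Subtracting 3 gaps of 8 leaves 484.8 for 4 columns, so c = 121.2 px.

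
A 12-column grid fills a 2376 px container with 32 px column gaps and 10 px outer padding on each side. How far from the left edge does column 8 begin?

1403 px

Take off 20 px of margins, leaving 2356 px.
Subtracting 11 column gaps of 32 leaves 2004 for 12 columns, so c = 167 px.
Before column 8: the margin + 7 columns + 7 column gaps.
Offset = 10 + 7·(167 + 32) = 10 + 1393 = 1403 px.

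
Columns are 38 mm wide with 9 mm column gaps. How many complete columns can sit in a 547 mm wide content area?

11 columns

k columns need k·38 + (k−1)·9 = k·47 − 9.
k·47 − 9 ≤ 547 → k ≤ 556 / 47 ≈ 11.83, so k = 11.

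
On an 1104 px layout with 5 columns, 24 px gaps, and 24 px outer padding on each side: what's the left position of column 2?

Inside the margins: 1104 − 48 = 1056 px.
5c + 4·24 = 1056 → 5c = 960 → c = 192 px.
Column 2 starts at margin + 1·(column + gutter) = 24 + 1·216 = 240 px.

240 px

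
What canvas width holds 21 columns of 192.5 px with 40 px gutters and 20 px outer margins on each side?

Total width: 2·20 + 21·192.5 + 20·40 = 4882.5 px.

4882.5 px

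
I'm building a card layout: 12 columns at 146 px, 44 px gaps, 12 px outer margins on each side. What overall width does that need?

Canvas = 2·12 + 12·146 + 11·44 = 24 + 1752 + 484 = 2260 px.

2260 px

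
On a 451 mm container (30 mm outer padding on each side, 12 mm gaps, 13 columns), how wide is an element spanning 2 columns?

Inside the margins: 451 − 60 = 391 mm.
13c + 12·12 = 391 → 13c = 247 → c = 19 mm.
Span of 2: 2·19 + 1·12 = 38 + 12 = 50 mm.

50 mm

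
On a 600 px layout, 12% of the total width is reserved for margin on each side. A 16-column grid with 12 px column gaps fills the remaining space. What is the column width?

Margins: 12% × 600 = 72 px each, so content = 600 − 144 = 456 px.
16 columns + 15 column gaps: 16c + 15·12 = 456.
16c = 456 − 180 = 276, so c = 17.25 px.

17.25 px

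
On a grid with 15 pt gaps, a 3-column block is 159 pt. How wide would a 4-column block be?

3c + 2·15 = 159 → 3c = 129 → c = 43 pt.
4-column span = 4·43 + 3·15 = 217 pt.

217 pt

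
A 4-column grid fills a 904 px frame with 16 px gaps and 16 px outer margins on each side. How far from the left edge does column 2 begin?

238 px

Inside the margins: 904 − 32 = 872 px.
4 columns + 3 gaps: 4c + 3·16 = 872.
4c = 872 − 48 = 824, so c = 206 px.
Column 2 starts at margin + 1·(column + gutter) = 16 + 1·222 = 238 px.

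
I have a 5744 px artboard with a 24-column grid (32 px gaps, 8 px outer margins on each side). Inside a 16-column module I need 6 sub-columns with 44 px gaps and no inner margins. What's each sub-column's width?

Inside the margins: 5744 − 16 = 5728 px.
Subtracting 23 gaps of 32 leaves 4992 for 24 columns, so c = 208 px.
Span of 16: 16·208 + 15·32 = 3328 + 480 = 3808 px.
3808 − 5·44 = 3588; ÷6 gives d = 598 px.

598 px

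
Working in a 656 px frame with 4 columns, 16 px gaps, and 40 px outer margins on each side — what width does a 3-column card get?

Content width = 656 − 2·40 = 576 px.
4c + 3·16 = 576 → 4c = 528 → c = 132 px.
3 columns plus 2 gaps: 396 + 32 = 428 px.

428 px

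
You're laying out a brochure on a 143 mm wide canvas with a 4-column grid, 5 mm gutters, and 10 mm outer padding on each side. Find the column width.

27 mm

Take off 20 mm of margins, leaving 123 mm.
4 columns + 3 gutters: 4c + 3·5 = 123.
4c = 123 − 15 = 108, so c = 27 mm.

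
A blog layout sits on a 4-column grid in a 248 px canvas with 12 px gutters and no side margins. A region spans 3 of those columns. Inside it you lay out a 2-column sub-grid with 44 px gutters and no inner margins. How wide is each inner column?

4c + 3·12 = 248 → 4c = 212 → c = 53 px.
3-column span = 3·53 + 2·12 = 183 px.
2 columns + 1 gutter: 2d + 1·44 = 183.
2d = 183 − 44 = 139, so d = 69.5 px.

69.5 px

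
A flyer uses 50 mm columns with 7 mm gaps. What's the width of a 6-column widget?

6-column span = 6·50 + 5·7 = 335 mm.

335 mm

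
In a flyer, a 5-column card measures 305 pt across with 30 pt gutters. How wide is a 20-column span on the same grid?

305 − 4·30 = 185; ÷5 gives c = 37 pt.
20 columns plus 19 gutters: 740 + 570 = 1310 pt.

1310 pt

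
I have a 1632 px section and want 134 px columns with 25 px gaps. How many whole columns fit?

10 columns

k columns need k·134 + (k−1)·25 = k·159 − 25.
k·159 − 25 ≤ 1632 → k ≤ 1657 / 159 ≈ 10.42, so k = 10.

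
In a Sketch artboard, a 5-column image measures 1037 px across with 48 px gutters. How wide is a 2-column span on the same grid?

5 columns + 4 gutters: 5c + 4·48 = 1037.
5c = 1037 − 192 = 845, so c = 169 px.
2-column span = 2·169 + 1·48 = 386 px.

386 px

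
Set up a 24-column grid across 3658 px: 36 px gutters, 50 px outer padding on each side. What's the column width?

Take off 100 px of margins, leaving 3558 px.
24 columns + 23 gutters: 24c + 23·36 = 3558.
24c = 3558 − 828 = 2730, so c = 113.75 px.

113.75 px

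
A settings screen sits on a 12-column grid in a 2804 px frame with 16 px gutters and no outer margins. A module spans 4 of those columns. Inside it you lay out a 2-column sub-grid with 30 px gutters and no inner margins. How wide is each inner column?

Subtracting 11 gutters of 16 leaves 2628 for 12 columns, so c = 219 px.
4-column span = 4·219 + 3·16 = 924 px.
Subtracting 1 gutter of 30 leaves 894 for 2 columns, so d = 447 px.

447 px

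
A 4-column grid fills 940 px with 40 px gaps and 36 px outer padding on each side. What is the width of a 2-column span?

414 px

Inside the margins: 940 − 72 = 868 px.
4c + 3·40 = 868 → 4c = 748 → c = 187 px.
2-column span = 2·187 + 1·40 = 414 px.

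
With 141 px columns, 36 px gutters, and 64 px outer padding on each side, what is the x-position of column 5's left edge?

772 px

Column 5 starts at margin + 4·(column + gutter) = 64 + 4·177 = 772 px.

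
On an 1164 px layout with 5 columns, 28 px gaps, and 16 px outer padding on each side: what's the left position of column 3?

Inside the margins: 1164 − 32 = 1132 px.
Subtracting 4 gaps of 28 leaves 1020 for 5 columns, so c = 204 px.
Column 3 starts at margin + 2·(column + gutter) = 16 + 2·232 = 480 px.

480 px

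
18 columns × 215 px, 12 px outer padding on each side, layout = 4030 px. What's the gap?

Inside the margins: 4030 − 24 = 4006 px.
18 columns take 18·215 = 3870 px; remaining 136 splits into 17 gaps.
g = 136 / 17 = 8 px.

8 px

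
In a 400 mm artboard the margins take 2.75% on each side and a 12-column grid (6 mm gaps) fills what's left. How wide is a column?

Each margin = 2.75% of 400 = 11 mm; content = 400 − 2·11 = 378 mm.
378 − 11·6 = 312; ÷12 gives c = 26 mm.

26 mm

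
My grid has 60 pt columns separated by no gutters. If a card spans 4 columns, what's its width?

240 pt

With no gutters, 4 columns span 4·60 = 240 pt.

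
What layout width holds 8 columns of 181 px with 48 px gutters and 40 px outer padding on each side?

Layout = 2·40 + 8·181 + 7·48 = 80 + 1448 + 336 = 1864 px.

1864 px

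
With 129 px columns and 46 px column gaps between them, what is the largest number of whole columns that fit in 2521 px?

14 columns: 14·129 + 13·46 = 2404 px ≤ 2521.
15 columns: 2579 px > 2521. So 14.

14 columns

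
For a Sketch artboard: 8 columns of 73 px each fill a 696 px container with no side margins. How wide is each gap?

16 px

Columns use 584 px, leaving 112 px across 7 gaps = 16 px each.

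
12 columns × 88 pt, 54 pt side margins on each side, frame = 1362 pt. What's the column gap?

Content width = 1362 − 2·54 = 1254 pt.
Columns use 1056 pt, leaving 198 pt across 11 column gaps = 18 pt each.

18 pt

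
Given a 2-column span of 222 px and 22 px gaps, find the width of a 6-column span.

710 px

222 − 1·22 = 200; ÷2 gives c = 100 px.
Span of 6: 6·100 + 5·22 = 600 + 110 = 710 px.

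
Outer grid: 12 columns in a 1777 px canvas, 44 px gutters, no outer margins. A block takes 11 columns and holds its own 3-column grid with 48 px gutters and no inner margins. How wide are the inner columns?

Subtracting 11 gutters of 44 leaves 1293 for 12 columns, so c = 107.75 px.
11 columns plus 10 gutters: 1185.25 + 440 = 1625.25 px.
3d + 2·48 = 1625.25 → 3d = 1529.25 → d = 509.75 px.

509.75 px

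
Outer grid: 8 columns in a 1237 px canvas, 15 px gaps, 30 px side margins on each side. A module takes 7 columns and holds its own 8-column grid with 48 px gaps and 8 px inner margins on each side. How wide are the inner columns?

84.5 px

Inside the margins: 1237 − 60 = 1177 px.
8c + 7·15 = 1177 → 8c = 1072 → c = 134 px.
7-column span = 7·134 + 6·15 = 1028 px.
Inner content = 1028 − 2·8 = 1012 px.
8d + 7·48 = 1012 → 8d = 676 → d = 84.5 px.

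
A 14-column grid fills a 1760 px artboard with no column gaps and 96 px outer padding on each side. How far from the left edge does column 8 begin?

880 px

Content = 1760 − 2·96 = 1568 px.
14c = 1568 → c = 112 px.
Before column 8: the margin + 7 columns + 7 column gaps.
Offset = 96 + 7·(112 + 0) = 96 + 784 = 880 px.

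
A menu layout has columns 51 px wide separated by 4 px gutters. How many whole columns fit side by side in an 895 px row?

16 columns: 16·51 + 15·4 = 876 px ≤ 895.
17 columns: 931 px > 895. So 16.

16 columns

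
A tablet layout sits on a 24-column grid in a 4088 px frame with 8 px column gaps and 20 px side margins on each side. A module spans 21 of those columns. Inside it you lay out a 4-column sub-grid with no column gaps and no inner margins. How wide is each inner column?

Outer content = 4088 − 2·20 = 4048 px.
24c + 23·8 = 4048 → 24c = 3864 → c = 161 px.
21-column span = 21·161 + 20·8 = 3541 px.
3541 / 4 = 885.25 px per column.

885.25 px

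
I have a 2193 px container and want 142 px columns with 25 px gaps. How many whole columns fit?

13 columns: 13·142 + 12·25 = 2146 px ≤ 2193.
14 columns: 2313 px > 2193. So 13.

13 columns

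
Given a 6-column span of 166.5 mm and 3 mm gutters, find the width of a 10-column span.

Subtracting 5 gutters of 3 leaves 151.5 for 6 columns, so c = 25.25 mm.
10 columns plus 9 gutters: 252.5 + 27 = 279.5 mm.

279.5 mm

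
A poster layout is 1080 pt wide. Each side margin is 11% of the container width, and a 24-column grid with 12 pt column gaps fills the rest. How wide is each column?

1080 × (1 − 2·11%) = 1080 × 78% = 842.4 pt for the columns.
842.4 − 23·12 = 566.4; ÷24 gives c = 23.6 pt.

23.6 pt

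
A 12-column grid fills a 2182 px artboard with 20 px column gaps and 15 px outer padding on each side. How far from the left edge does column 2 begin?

196 px

Content = 2182 − 2·15 = 2152 px.
Subtracting 11 column gaps of 20 leaves 1932 for 12 columns, so c = 161 px.
Before column 2: the margin + 1 column + 1 column gap.
Offset = 15 + 1·(161 + 20) = 15 + 181 = 196 px.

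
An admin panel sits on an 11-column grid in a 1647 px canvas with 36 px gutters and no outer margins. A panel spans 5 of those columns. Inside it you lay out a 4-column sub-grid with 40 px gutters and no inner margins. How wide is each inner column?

152.25 px

1647 − 10·36 = 1287; ÷11 gives c = 117 px.
5-column span = 5·117 + 4·36 = 729 px.
729 − 3·40 = 609; ÷4 gives d = 152.25 px.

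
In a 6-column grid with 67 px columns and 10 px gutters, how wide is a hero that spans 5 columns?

375 px

Span of 5: 5·67 + 4·10 = 335 + 40 = 375 px.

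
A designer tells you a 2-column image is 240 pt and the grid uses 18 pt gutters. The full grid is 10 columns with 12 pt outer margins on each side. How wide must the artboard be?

240 − 1·18 = 222; ÷2 gives c = 111 pt.
Artboard = 2·12 + 10·111 + 9·18 = 24 + 1110 + 162 = 1296 pt.

1296 pt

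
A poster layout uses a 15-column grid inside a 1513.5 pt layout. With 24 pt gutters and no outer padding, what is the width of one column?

78.5 pt

Subtracting 14 gutters of 24 leaves 1177.5 for 15 columns, so c = 78.5 pt.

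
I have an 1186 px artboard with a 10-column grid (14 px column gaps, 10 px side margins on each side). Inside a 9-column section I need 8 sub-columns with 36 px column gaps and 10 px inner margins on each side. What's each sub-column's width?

97 px

Outer content = 1186 − 2·10 = 1166 px.
10 columns + 9 column gaps: 10c + 9·14 = 1166.
10c = 1166 − 126 = 1040, so c = 104 px.
Span of 9: 9·104 + 8·14 = 936 + 112 = 1048 px.
Inner content = 1048 − 2·10 = 1028 px.
8 columns + 7 column gaps: 8d + 7·36 = 1028.
8d = 1028 − 252 = 776, so d = 97 px.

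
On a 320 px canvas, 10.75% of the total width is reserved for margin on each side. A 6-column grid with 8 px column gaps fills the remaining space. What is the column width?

320 × (1 − 2·10.75%) = 320 × 78.5% = 251.2 px for the columns.
6c + 5·8 = 251.2 → 6c = 211.2 → c = 35.2 px.

35.2 px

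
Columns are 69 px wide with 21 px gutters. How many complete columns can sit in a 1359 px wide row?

Each extra column adds 69 + 21 = 90 px.
(1359 + 21) / 90 = 15.33, so 15 columns fit.

15 columns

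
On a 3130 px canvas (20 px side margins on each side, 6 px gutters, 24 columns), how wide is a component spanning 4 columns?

Take off 40 px of margins, leaving 3090 px.
24 columns + 23 gutters: 24c + 23·6 = 3090.
24c = 3090 − 138 = 2952, so c = 123 px.
Span of 4: 4·123 + 3·6 = 492 + 18 = 510 px.

510 px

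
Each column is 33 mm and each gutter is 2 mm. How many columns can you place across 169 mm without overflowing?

4 columns

k columns need k·33 + (k−1)·2 = k·35 − 2.
k·35 − 2 ≤ 169 → k ≤ 171 / 35 ≈ 4.89, so k = 4.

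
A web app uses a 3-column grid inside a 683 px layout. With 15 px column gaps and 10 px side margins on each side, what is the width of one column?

211 px

Inside the margins: 683 − 20 = 663 px.
3c + 2·15 = 663 → 3c = 633 → c = 211 px.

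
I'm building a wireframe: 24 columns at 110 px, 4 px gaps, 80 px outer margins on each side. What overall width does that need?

Adding margins, columns and gutters: 160 + 2640 + 92 = 2892 px.

2892 px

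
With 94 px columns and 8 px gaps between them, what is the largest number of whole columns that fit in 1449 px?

14 columns

Each extra column adds 94 + 8 = 102 px.
(1449 + 8) / 102 = 14.28, so 14 columns fit.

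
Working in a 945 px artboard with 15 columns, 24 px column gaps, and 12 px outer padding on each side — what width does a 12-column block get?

Content width = 945 − 2·12 = 921 px.
Subtracting 14 column gaps of 24 leaves 585 for 15 columns, so c = 39 px.
Span of 12: 12·39 + 11·24 = 468 + 264 = 732 px.

732 px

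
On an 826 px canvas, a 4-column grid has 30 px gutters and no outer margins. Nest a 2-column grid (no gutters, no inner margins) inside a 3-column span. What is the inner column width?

306 px

826 − 3·30 = 736; ÷4 gives c = 184 px.
3-column span = 3·184 + 2·30 = 612 px.
612 / 2 = 306 px per column.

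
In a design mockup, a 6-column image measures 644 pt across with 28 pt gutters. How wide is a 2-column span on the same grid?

196 pt

6c + 5·28 = 644 → 6c = 504 → c = 84 pt.
2 columns plus 1 gutter: 168 + 28 = 196 pt.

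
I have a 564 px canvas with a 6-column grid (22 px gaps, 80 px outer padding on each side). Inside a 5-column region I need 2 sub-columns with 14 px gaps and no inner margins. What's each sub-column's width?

159.5 px

Outer content = 564 − 2·80 = 404 px.
Subtracting 5 gaps of 22 leaves 294 for 6 columns, so c = 49 px.
Span of 5: 5·49 + 4·22 = 245 + 88 = 333 px.
2 columns + 1 gap: 2d + 1·14 = 333.
2d = 333 − 14 = 319, so d = 159.5 px.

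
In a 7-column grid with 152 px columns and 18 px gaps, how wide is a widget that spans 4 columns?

4-column span = 4·152 + 3·18 = 662 px.

662 px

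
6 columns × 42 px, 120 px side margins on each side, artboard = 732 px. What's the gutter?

Content width = 732 − 2·120 = 492 px.
6 columns take 6·42 = 252 px; remaining 240 splits into 5 gutters.
g = 240 / 5 = 48 px.

48 px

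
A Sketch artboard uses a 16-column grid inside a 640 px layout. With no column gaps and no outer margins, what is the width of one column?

40 px

With no column gaps, each column is 640/16 = 40 px.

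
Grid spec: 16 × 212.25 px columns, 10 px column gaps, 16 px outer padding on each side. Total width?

3578 px

Adding margins, columns and gutters: 32 + 3396 + 150 = 3578 px.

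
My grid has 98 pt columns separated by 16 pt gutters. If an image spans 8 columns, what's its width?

896 pt

8-column span = 8·98 + 7·16 = 896 pt.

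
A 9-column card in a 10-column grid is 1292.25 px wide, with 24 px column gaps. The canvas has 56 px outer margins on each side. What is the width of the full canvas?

9 columns + 8 column gaps: 9c + 8·24 = 1292.25.
9c = 1292.25 − 192 = 1100.25, so c = 122.25 px.
Total width: 2·56 + 10·122.25 + 9·24 = 1550.5 px.

1550.5 px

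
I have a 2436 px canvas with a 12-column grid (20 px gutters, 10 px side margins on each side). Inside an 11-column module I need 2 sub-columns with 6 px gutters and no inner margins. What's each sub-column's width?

1103.5 px

Inside the margins: 2436 − 20 = 2416 px.
12c + 11·20 = 2416 → 12c = 2196 → c = 183 px.
11-column span = 11·183 + 10·20 = 2213 px.
2d + 1·6 = 2213 → 2d = 2207 → d = 1103.5 px.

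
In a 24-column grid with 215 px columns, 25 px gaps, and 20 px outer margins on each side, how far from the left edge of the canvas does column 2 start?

Column 2 starts at margin + 1·(column + gutter) = 20 + 1·240 = 260 px.

260 px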